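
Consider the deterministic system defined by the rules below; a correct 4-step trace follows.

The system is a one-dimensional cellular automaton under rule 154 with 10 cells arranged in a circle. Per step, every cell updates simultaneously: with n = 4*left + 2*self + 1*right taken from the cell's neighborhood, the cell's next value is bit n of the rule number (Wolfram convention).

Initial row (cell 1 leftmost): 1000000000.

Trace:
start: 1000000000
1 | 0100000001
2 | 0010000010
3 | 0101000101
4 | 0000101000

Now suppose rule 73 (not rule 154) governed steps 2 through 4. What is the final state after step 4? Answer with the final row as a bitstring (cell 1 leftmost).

(re-executing steps 2..4 under rule 73; state before step 2: 0100000001)
2 | 0001111100
3 | 1101000101
4 | 0100010001

0100010001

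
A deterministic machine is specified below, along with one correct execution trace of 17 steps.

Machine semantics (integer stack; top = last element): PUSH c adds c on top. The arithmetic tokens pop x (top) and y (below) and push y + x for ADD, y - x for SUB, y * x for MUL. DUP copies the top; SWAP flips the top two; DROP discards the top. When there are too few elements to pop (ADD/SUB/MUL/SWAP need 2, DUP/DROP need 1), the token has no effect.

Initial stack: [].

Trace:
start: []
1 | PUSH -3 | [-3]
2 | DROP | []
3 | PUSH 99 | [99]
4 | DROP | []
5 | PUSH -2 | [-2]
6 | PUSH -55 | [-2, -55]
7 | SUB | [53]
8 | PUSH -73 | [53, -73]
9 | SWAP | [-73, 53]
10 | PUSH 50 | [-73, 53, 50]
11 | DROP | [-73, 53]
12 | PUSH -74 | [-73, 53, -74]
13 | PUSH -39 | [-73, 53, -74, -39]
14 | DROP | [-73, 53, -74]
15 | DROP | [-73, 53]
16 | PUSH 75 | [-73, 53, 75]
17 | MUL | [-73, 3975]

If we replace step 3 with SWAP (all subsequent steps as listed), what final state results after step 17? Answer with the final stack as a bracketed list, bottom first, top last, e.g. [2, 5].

[-73, 3975]

(re-executing from step 3 with the substitution; state before step 3: [])
3 | SWAP | []
4 | DROP | []
5 | PUSH -2 | [-2]
6 | PUSH -55 | [-2, -55]
7 | SUB | [53]
8 | PUSH -73 | [53, -73]
9 | SWAP | [-73, 53]
10 | PUSH 50 | [-73, 53, 50]
11 | DROP | [-73, 53]
12 | PUSH -74 | [-73, 53, -74]
13 | PUSH -39 | [-73, 53, -74, -39]
14 | DROP | [-73, 53, -74]
15 | DROP | [-73, 53]
16 | PUSH 75 | [-73, 53, 75]
17 | MUL | [-73, 3975]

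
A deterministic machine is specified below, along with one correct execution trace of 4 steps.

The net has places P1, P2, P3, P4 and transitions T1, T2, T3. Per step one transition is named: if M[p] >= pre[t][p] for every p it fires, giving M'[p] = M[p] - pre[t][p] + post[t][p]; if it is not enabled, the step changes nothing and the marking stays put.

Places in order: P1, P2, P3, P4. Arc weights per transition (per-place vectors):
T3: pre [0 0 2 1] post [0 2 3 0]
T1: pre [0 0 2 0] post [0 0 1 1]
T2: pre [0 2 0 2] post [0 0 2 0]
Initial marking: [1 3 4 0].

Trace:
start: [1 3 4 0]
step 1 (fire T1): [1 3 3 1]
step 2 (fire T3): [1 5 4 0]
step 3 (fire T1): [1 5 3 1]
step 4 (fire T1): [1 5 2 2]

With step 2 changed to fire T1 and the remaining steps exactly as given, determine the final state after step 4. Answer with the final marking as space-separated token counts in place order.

1 3 1 3

(re-executing from step 2 with the substitution; state before step 2: [1 3 3 1])
step 2 (fire T1): [1 3 2 2]
step 3 (fire T1): [1 3 1 3]
step 4 (fire T1): [1 3 1 3]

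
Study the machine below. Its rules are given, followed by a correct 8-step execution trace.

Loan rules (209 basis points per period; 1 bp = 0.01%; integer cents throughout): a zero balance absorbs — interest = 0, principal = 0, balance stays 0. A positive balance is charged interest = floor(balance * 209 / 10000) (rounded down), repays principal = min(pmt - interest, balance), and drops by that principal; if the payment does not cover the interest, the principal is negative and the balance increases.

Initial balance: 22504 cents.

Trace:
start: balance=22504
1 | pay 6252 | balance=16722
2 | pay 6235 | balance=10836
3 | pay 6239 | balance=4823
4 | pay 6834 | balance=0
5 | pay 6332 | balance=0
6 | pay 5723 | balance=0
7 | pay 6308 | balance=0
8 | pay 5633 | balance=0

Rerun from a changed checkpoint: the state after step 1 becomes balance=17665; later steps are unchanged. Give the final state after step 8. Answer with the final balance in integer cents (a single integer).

state after step 1 := balance=17665
2 | pay 6235 | balance=11799
3 | pay 6239 | balance=5806
4 | pay 6834 | balance=0
5 | pay 6332 | balance=0
6 | pay 5723 | balance=0
7 | pay 6308 | balance=0
8 | pay 5633 | balance=0

0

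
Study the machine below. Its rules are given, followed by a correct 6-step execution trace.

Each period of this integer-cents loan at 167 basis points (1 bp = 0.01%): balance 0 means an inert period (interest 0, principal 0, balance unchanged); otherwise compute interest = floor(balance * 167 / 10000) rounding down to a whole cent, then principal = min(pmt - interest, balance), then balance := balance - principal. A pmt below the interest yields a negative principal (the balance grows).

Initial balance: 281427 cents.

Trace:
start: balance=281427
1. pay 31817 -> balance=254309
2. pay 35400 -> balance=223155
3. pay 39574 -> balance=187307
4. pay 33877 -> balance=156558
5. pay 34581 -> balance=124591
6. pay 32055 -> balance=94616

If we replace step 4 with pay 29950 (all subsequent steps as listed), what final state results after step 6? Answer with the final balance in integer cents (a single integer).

98676

(re-executing from step 4 with the substitution; state before step 4: balance=187307)
4. pay 29950 -> balance=160485
5. pay 34581 -> balance=128584
6. pay 32055 -> balance=98676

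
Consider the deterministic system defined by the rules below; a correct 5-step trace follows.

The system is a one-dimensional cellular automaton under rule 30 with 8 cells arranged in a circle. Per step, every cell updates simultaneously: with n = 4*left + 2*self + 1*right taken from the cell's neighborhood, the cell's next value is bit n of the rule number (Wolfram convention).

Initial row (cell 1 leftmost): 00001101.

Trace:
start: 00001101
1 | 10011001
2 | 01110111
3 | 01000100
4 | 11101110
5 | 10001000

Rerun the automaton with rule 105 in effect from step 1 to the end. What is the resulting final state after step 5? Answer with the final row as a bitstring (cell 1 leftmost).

(re-executing steps 1..5 under rule 105; state before step 1: 00001101)
1 | 01101110
2 | 01111010
3 | 01001100
4 | 00001101
5 | 01101110

01101110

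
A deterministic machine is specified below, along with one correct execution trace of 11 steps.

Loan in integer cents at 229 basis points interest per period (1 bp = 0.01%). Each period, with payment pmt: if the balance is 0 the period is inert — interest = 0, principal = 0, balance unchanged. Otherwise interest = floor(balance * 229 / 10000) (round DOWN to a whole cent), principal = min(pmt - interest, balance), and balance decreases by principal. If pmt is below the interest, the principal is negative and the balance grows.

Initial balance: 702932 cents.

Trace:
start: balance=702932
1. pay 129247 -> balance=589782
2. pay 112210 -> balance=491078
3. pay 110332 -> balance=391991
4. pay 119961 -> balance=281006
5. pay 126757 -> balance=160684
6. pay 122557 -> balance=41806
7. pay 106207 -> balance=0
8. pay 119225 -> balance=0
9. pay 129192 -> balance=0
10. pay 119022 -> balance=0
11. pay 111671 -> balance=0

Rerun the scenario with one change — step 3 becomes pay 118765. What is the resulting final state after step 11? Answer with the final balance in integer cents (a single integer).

(re-executing from step 3 with the substitution; state before step 3: balance=491078)
3. pay 118765 -> balance=383558
4. pay 119961 -> balance=272380
5. pay 126757 -> balance=151860
6. pay 122557 -> balance=32780
7. pay 106207 -> balance=0
8. pay 119225 -> balance=0
9. pay 129192 -> balance=0
10. pay 119022 -> balance=0
11. pay 111671 -> balance=0

0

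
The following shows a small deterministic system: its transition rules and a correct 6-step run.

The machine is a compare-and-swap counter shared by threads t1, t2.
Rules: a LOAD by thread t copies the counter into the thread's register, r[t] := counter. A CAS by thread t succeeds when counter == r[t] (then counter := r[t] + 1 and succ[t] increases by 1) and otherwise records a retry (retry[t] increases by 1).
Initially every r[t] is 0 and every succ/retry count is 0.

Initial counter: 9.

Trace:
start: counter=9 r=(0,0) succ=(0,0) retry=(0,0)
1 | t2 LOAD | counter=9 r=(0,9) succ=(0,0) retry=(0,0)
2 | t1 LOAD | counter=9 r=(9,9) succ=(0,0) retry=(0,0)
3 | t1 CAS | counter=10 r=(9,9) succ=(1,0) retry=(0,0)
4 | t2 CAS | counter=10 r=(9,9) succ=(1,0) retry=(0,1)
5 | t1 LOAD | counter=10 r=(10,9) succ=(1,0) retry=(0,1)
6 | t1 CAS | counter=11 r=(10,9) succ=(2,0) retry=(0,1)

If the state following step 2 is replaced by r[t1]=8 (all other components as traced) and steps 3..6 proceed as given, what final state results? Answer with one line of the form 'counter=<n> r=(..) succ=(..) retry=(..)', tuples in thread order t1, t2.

state after step 2 := counter=9 r=(8,9) succ=(0,0) retry=(0,0)
3 | t1 CAS | counter=9 r=(8,9) succ=(0,0) retry=(1,0)
4 | t2 CAS | counter=10 r=(8,9) succ=(0,1) retry=(1,0)
5 | t1 LOAD | counter=10 r=(10,9) succ=(0,1) retry=(1,0)
6 | t1 CAS | counter=11 r=(10,9) succ=(1,1) retry=(1,0)

counter=11 r=(10,9) succ=(1,1) retry=(1,0)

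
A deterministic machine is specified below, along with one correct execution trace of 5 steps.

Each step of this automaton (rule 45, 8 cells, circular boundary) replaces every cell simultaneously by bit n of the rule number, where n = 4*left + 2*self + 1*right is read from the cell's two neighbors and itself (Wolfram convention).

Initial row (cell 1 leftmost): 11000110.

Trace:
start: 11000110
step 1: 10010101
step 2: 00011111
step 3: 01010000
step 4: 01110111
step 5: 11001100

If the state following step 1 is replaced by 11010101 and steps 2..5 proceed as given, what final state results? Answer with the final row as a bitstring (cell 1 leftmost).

01111000

state after step 1 := 11010101
step 2: 00111111
step 3: 00100000
step 4: 10101111
step 5: 01111000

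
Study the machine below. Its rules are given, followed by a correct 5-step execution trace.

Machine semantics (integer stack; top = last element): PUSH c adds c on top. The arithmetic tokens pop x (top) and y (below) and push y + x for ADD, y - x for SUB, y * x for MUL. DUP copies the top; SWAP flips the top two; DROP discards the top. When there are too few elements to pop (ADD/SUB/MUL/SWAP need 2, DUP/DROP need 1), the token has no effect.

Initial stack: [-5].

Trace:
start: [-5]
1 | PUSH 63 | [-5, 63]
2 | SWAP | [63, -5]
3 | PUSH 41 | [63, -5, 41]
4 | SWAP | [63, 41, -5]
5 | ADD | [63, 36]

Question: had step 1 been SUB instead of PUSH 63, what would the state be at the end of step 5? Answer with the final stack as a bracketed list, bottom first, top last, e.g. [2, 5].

(re-executing from step 1 with the substitution; state before step 1: [-5])
1 | SUB | [-5]
2 | SWAP | [-5]
3 | PUSH 41 | [-5, 41]
4 | SWAP | [41, -5]
5 | ADD | [36]

[36]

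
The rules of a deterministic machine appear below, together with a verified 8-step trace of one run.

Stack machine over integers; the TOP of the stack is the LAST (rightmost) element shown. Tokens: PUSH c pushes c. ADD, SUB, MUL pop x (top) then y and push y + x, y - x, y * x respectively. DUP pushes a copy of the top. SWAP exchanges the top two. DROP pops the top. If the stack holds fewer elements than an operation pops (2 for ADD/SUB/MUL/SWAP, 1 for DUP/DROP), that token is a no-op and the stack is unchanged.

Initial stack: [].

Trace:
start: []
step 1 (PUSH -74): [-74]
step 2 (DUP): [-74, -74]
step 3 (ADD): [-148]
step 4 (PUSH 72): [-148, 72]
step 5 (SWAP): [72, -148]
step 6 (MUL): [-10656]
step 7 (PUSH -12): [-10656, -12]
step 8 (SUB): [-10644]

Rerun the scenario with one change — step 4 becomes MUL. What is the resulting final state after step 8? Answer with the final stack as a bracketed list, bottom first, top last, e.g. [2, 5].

[-136]

(re-executing from step 4 with the substitution; state before step 4: [-148])
step 4 (MUL): [-148]
step 5 (SWAP): [-148]
step 6 (MUL): [-148]
step 7 (PUSH -12): [-148, -12]
step 8 (SUB): [-136]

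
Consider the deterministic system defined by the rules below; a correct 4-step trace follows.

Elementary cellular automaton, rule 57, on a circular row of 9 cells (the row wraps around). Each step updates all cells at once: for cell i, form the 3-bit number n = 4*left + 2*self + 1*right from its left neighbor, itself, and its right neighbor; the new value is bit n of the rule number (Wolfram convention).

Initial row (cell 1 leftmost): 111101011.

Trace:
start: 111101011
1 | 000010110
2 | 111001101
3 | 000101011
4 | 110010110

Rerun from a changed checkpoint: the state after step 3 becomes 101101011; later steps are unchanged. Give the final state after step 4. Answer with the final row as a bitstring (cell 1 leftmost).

011010110

state after step 3 := 101101011
4 | 011010110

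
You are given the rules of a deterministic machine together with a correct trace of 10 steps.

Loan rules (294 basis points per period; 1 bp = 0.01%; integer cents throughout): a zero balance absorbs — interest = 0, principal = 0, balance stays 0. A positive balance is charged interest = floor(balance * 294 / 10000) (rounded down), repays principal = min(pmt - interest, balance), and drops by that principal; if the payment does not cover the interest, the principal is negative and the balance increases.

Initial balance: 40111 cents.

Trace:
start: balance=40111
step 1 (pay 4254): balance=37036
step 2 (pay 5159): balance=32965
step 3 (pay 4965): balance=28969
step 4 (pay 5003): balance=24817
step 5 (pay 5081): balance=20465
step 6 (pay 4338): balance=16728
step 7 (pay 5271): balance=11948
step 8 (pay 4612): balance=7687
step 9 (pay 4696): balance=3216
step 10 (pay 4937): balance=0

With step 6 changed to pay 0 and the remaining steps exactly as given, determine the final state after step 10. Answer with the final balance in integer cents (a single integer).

(re-executing from step 6 with the substitution; state before step 6: balance=20465)
step 6 (pay 0): balance=21066
step 7 (pay 5271): balance=16414
step 8 (pay 4612): balance=12284
step 9 (pay 4696): balance=7949
step 10 (pay 4937): balance=3245

3245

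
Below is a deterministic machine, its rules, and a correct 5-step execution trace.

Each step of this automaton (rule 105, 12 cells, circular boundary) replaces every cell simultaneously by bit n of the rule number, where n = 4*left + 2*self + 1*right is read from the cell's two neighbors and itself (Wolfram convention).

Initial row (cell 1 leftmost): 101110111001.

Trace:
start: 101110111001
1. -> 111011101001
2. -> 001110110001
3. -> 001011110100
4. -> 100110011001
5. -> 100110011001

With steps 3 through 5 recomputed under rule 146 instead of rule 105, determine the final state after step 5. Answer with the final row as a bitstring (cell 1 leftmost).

(re-executing steps 3..5 under rule 146; state before step 3: 001110110001)
3. -> 110100001010
4. -> 000010010000
5. -> 000101101000

000101101000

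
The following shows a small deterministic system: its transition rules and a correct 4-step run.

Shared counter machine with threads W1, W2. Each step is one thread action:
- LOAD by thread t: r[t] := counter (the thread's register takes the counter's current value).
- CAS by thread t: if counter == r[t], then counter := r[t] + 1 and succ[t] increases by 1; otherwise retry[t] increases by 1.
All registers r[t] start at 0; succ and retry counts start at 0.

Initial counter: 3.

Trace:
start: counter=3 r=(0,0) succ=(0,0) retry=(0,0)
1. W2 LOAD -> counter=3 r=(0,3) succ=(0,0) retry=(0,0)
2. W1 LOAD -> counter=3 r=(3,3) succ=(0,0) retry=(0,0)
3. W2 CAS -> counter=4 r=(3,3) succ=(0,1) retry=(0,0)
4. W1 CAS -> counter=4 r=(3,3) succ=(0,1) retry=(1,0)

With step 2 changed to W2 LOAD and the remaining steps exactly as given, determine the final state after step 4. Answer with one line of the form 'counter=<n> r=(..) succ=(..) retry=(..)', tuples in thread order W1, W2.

counter=4 r=(0,3) succ=(0,1) retry=(1,0)

(re-executing from step 2 with the substitution; state before step 2: counter=3 r=(0,3) succ=(0,0) retry=(0,0))
2. W2 LOAD -> counter=3 r=(0,3) succ=(0,0) retry=(0,0)
3. W2 CAS -> counter=4 r=(0,3) succ=(0,1) retry=(0,0)
4. W1 CAS -> counter=4 r=(0,3) succ=(0,1) retry=(1,0)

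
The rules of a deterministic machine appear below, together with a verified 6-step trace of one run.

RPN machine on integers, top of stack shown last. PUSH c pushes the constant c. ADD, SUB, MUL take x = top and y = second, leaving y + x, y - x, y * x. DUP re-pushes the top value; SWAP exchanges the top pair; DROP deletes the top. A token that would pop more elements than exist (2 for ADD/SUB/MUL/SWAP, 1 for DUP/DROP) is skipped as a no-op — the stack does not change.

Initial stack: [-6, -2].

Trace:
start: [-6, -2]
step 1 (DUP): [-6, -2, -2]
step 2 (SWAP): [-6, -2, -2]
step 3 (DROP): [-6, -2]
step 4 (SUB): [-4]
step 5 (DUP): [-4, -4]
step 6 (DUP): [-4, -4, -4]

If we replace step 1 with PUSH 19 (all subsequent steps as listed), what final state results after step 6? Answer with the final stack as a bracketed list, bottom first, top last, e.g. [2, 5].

[-25, -25, -25]

(re-executing from step 1 with the substitution; state before step 1: [-6, -2])
step 1 (PUSH 19): [-6, -2, 19]
step 2 (SWAP): [-6, 19, -2]
step 3 (DROP): [-6, 19]
step 4 (SUB): [-25]
step 5 (DUP): [-25, -25]
step 6 (DUP): [-25, -25, -25]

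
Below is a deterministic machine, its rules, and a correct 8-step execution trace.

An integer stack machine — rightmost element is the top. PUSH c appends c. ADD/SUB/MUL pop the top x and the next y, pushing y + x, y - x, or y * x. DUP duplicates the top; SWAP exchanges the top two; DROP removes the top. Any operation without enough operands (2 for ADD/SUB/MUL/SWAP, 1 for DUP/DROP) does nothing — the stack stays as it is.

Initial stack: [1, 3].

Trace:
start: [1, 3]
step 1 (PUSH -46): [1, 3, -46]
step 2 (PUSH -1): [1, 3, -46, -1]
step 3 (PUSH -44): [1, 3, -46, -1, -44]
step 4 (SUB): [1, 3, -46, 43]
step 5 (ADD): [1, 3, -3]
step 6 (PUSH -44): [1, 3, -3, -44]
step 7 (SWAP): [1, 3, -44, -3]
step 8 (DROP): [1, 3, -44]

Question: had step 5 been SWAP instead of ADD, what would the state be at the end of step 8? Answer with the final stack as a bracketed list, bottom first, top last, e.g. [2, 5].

(re-executing from step 5 with the substitution; state before step 5: [1, 3, -46, 43])
step 5 (SWAP): [1, 3, 43, -46]
step 6 (PUSH -44): [1, 3, 43, -46, -44]
step 7 (SWAP): [1, 3, 43, -44, -46]
step 8 (DROP): [1, 3, 43, -44]

[1, 3, 43, -44]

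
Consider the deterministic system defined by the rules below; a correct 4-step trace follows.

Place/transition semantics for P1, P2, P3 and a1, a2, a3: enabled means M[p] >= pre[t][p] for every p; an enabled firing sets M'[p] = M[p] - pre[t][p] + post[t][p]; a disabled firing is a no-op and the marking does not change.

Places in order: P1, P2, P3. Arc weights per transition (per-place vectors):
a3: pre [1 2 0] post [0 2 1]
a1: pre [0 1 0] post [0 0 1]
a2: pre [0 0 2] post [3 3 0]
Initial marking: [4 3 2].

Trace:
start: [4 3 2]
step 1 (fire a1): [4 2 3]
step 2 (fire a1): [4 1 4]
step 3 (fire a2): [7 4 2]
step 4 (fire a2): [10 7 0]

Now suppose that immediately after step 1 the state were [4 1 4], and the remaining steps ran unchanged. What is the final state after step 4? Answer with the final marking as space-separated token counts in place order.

10 6 1

state after step 1 := [4 1 4]
step 2 (fire a1): [4 0 5]
step 3 (fire a2): [7 3 3]
step 4 (fire a2): [10 6 1]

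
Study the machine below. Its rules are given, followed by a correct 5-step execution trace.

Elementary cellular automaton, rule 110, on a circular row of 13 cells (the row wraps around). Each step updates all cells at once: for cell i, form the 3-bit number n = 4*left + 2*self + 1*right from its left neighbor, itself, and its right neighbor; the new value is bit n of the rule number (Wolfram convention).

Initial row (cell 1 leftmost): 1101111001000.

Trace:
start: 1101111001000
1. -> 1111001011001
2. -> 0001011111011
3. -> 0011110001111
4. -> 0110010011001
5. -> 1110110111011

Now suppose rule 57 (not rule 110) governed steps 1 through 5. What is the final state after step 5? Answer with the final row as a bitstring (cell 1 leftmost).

0110101010011

(re-executing steps 1..5 under rule 57; state before step 1: 1101111001000)
1. -> 1011000100110
2. -> 0110110010101
3. -> 1101101001010
4. -> 1011010100101
5. -> 0110101010011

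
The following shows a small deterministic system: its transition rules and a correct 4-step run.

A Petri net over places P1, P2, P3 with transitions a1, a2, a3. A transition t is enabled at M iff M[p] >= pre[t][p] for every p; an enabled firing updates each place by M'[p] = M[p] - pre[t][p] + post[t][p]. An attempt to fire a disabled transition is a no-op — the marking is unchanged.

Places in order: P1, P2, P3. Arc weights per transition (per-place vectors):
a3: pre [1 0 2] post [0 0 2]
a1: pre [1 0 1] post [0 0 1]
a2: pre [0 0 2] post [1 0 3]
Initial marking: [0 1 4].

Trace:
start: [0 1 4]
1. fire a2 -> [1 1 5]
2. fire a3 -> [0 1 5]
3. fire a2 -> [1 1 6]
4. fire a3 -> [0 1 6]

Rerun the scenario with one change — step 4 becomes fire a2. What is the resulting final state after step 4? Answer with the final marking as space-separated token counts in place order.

(re-executing from step 4 with the substitution; state before step 4: [1 1 6])
4. fire a2 -> [2 1 7]

2 1 7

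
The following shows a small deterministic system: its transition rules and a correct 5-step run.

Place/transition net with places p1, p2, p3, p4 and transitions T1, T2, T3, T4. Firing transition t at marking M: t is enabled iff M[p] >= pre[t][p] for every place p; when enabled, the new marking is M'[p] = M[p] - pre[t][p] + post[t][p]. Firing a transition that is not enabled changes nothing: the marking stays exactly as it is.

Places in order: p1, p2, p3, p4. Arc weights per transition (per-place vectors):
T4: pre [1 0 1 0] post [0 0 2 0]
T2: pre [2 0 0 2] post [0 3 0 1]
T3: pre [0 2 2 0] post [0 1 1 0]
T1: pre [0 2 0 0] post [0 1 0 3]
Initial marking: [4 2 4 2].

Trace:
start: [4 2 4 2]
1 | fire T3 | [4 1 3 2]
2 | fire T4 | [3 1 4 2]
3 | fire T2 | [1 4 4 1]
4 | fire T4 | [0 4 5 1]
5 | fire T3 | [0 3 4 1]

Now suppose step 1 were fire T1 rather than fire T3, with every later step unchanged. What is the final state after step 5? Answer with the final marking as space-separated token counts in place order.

(re-executing from step 1 with the substitution; state before step 1: [4 2 4 2])
1 | fire T1 | [4 1 4 5]
2 | fire T4 | [3 1 5 5]
3 | fire T2 | [1 4 5 4]
4 | fire T4 | [0 4 6 4]
5 | fire T3 | [0 3 5 4]

0 3 5 4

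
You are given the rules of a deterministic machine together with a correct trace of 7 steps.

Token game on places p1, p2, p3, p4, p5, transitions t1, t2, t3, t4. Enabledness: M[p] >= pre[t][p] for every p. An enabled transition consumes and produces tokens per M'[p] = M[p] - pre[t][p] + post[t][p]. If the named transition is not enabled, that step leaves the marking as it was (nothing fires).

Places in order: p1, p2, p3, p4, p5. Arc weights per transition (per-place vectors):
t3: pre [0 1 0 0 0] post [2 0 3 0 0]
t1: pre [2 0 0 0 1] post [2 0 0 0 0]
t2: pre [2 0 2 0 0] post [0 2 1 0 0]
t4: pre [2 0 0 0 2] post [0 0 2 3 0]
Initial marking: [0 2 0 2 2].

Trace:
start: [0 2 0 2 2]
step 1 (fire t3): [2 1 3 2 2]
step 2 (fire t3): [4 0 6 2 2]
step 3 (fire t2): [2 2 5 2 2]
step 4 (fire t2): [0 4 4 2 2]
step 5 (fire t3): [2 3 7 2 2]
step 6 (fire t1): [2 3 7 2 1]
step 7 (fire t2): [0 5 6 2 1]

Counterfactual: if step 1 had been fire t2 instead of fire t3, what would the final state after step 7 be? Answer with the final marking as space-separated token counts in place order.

0 4 4 2 1

(re-executing from step 1 with the substitution; state before step 1: [0 2 0 2 2])
step 1 (fire t2): [0 2 0 2 2]
step 2 (fire t3): [2 1 3 2 2]
step 3 (fire t2): [0 3 2 2 2]
step 4 (fire t2): [0 3 2 2 2]
step 5 (fire t3): [2 2 5 2 2]
step 6 (fire t1): [2 2 5 2 1]
step 7 (fire t2): [0 4 4 2 1]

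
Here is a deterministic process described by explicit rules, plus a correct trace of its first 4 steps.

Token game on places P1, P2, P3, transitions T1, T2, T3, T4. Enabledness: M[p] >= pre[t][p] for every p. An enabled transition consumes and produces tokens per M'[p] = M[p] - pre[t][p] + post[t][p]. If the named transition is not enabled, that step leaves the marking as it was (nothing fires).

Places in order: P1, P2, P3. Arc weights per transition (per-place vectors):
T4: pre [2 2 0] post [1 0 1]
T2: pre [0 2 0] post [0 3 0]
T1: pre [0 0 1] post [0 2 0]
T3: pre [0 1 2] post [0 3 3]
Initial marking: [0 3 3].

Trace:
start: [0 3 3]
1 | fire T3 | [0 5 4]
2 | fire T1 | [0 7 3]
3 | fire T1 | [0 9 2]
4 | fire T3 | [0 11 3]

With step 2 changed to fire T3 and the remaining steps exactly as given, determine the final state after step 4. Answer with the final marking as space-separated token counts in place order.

0 11 5

(re-executing from step 2 with the substitution; state before step 2: [0 5 4])
2 | fire T3 | [0 7 5]
3 | fire T1 | [0 9 4]
4 | fire T3 | [0 11 5]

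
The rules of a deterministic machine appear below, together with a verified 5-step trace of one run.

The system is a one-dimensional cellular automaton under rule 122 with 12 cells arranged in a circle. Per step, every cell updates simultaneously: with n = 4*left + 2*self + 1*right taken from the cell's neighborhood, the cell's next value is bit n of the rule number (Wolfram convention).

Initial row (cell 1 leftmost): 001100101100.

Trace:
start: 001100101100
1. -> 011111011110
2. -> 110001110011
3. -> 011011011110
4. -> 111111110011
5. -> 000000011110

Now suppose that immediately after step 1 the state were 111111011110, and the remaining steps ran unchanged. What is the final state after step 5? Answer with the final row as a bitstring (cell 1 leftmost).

state after step 1 := 111111011110
2. -> 100001110011
3. -> 110011011110
4. -> 111111110011
5. -> 000000011110

000000011110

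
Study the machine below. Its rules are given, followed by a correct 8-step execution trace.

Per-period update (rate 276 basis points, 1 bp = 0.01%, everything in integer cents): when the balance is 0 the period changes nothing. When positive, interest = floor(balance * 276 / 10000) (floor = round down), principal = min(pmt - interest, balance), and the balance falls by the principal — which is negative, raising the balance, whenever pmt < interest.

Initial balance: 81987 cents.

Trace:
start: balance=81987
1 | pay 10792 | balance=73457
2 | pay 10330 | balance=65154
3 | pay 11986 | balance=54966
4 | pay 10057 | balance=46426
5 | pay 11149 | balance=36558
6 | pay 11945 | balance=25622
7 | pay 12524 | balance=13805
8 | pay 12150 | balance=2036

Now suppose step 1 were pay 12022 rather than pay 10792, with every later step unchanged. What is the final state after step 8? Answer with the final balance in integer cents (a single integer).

547

(re-executing from step 1 with the substitution; state before step 1: balance=81987)
1 | pay 12022 | balance=72227
2 | pay 10330 | balance=63890
3 | pay 11986 | balance=53667
4 | pay 10057 | balance=45091
5 | pay 11149 | balance=35186
6 | pay 11945 | balance=24212
7 | pay 12524 | balance=12356
8 | pay 12150 | balance=547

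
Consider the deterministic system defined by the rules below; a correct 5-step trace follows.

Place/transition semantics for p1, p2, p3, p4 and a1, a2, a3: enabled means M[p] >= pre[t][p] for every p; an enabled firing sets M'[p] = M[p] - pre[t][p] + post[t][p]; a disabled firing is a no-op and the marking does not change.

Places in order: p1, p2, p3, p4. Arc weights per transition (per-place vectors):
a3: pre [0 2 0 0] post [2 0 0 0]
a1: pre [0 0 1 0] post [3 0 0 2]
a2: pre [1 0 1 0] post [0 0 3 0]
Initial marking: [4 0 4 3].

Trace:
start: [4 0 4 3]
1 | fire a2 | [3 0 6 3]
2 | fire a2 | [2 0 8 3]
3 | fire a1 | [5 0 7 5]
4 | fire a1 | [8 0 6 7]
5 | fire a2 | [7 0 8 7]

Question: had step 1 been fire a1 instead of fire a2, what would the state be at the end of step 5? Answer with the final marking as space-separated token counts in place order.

(re-executing from step 1 with the substitution; state before step 1: [4 0 4 3])
1 | fire a1 | [7 0 3 5]
2 | fire a2 | [6 0 5 5]
3 | fire a1 | [9 0 4 7]
4 | fire a1 | [12 0 3 9]
5 | fire a2 | [11 0 5 9]

11 0 5 9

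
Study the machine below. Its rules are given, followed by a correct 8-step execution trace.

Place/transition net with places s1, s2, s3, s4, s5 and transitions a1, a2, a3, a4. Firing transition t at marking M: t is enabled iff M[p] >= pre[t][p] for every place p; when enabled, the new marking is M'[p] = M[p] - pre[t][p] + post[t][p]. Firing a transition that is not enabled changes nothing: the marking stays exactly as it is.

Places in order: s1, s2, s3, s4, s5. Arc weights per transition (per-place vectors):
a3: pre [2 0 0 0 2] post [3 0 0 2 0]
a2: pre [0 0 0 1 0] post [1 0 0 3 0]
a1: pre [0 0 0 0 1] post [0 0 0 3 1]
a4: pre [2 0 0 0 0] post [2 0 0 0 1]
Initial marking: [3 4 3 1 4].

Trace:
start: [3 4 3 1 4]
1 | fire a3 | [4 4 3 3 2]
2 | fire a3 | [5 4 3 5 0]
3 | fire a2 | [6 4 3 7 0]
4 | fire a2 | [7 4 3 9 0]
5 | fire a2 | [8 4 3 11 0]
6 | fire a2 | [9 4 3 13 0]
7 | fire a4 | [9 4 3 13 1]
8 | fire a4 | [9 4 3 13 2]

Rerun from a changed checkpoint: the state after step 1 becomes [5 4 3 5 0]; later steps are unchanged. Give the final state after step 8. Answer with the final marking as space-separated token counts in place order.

9 4 3 13 2

state after step 1 := [5 4 3 5 0]
2 | fire a3 | [5 4 3 5 0]
3 | fire a2 | [6 4 3 7 0]
4 | fire a2 | [7 4 3 9 0]
5 | fire a2 | [8 4 3 11 0]
6 | fire a2 | [9 4 3 13 0]
7 | fire a4 | [9 4 3 13 1]
8 | fire a4 | [9 4 3 13 2]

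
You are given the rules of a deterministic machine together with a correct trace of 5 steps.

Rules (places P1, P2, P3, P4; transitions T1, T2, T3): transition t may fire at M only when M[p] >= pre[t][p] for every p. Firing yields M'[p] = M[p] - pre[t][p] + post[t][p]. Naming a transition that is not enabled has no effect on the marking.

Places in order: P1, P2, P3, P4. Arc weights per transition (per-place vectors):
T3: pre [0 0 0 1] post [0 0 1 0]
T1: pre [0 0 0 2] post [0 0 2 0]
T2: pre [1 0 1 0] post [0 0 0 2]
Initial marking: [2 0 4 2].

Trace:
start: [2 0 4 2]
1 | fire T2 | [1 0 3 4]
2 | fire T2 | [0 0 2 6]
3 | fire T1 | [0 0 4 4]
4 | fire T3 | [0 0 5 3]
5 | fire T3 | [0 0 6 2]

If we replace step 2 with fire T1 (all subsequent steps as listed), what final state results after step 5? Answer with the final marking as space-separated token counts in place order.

(re-executing from step 2 with the substitution; state before step 2: [1 0 3 4])
2 | fire T1 | [1 0 5 2]
3 | fire T1 | [1 0 7 0]
4 | fire T3 | [1 0 7 0]
5 | fire T3 | [1 0 7 0]

1 0 7 0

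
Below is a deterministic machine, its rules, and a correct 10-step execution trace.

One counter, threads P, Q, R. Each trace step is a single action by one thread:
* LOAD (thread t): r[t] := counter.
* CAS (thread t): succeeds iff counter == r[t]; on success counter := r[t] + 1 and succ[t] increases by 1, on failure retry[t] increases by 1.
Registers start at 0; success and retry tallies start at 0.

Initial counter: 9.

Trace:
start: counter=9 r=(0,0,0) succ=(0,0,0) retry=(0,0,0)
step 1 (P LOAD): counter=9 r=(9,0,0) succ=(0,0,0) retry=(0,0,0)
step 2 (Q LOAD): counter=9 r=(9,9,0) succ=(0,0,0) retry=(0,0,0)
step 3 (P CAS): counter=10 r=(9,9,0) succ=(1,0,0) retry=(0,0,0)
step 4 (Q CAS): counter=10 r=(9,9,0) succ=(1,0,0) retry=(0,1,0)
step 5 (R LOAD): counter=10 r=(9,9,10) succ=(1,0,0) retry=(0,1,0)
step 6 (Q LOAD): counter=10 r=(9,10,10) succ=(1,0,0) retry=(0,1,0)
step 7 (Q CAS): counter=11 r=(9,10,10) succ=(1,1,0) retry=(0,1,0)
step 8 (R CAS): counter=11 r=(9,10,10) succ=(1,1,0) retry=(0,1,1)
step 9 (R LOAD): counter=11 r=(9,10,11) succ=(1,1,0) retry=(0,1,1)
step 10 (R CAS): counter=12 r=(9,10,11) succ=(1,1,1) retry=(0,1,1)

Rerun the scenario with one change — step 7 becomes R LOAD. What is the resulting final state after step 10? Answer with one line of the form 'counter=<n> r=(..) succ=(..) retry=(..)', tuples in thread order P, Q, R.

counter=12 r=(9,10,11) succ=(1,0,2) retry=(0,1,0)

(re-executing from step 7 with the substitution; state before step 7: counter=10 r=(9,10,10) succ=(1,0,0) retry=(0,1,0))
step 7 (R LOAD): counter=10 r=(9,10,10) succ=(1,0,0) retry=(0,1,0)
step 8 (R CAS): counter=11 r=(9,10,10) succ=(1,0,1) retry=(0,1,0)
step 9 (R LOAD): counter=11 r=(9,10,11) succ=(1,0,1) retry=(0,1,0)
step 10 (R CAS): counter=12 r=(9,10,11) succ=(1,0,2) retry=(0,1,0)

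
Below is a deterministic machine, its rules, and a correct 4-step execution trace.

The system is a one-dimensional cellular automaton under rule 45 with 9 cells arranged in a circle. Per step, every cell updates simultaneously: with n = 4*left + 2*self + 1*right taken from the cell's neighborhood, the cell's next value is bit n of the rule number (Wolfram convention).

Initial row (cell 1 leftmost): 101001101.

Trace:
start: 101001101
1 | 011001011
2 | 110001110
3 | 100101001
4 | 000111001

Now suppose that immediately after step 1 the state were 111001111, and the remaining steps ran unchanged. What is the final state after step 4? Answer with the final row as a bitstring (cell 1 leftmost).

state after step 1 := 111001111
2 | 000001000
3 | 111101011
4 | 000011110

000011110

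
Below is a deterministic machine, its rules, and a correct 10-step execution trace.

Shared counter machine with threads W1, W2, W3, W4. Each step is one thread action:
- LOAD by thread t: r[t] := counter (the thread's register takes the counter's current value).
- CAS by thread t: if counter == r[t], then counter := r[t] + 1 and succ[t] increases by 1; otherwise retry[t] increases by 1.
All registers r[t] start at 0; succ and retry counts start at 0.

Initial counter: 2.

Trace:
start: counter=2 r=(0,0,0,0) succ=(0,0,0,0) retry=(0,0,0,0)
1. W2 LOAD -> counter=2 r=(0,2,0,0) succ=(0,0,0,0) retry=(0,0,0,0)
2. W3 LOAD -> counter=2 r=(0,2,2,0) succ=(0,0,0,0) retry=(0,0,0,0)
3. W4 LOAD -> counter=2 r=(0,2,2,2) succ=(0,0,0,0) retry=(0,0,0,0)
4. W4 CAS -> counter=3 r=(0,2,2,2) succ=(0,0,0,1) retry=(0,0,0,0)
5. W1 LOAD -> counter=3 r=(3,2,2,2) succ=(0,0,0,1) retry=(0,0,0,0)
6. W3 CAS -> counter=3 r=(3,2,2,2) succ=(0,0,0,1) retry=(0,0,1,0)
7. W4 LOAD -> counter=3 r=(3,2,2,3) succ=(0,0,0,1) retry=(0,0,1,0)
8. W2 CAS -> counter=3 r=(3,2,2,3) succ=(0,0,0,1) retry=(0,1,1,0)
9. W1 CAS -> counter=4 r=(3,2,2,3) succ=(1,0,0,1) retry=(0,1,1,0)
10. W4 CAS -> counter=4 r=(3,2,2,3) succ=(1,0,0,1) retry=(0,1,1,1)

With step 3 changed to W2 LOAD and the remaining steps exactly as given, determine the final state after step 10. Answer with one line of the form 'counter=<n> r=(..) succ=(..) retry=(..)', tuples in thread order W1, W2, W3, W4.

(re-executing from step 3 with the substitution; state before step 3: counter=2 r=(0,2,2,0) succ=(0,0,0,0) retry=(0,0,0,0))
3. W2 LOAD -> counter=2 r=(0,2,2,0) succ=(0,0,0,0) retry=(0,0,0,0)
4. W4 CAS -> counter=2 r=(0,2,2,0) succ=(0,0,0,0) retry=(0,0,0,1)
5. W1 LOAD -> counter=2 r=(2,2,2,0) succ=(0,0,0,0) retry=(0,0,0,1)
6. W3 CAS -> counter=3 r=(2,2,2,0) succ=(0,0,1,0) retry=(0,0,0,1)
7. W4 LOAD -> counter=3 r=(2,2,2,3) succ=(0,0,1,0) retry=(0,0,0,1)
8. W2 CAS -> counter=3 r=(2,2,2,3) succ=(0,0,1,0) retry=(0,1,0,1)
9. W1 CAS -> counter=3 r=(2,2,2,3) succ=(0,0,1,0) retry=(1,1,0,1)
10. W4 CAS -> counter=4 r=(2,2,2,3) succ=(0,0,1,1) retry=(1,1,0,1)

counter=4 r=(2,2,2,3) succ=(0,0,1,1) retry=(1,1,0,1)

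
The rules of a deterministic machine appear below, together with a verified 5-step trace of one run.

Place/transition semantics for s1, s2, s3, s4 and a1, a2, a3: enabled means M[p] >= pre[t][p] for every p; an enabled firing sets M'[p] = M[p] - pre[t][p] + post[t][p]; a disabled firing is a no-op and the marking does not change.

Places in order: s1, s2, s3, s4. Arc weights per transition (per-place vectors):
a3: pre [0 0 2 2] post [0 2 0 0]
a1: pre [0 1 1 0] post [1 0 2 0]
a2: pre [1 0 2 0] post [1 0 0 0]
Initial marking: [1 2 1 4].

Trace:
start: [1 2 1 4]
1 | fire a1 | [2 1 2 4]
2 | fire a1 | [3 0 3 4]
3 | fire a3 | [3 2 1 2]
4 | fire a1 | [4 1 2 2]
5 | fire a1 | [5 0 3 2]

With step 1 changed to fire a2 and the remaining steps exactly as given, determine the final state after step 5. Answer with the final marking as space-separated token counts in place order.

(re-executing from step 1 with the substitution; state before step 1: [1 2 1 4])
1 | fire a2 | [1 2 1 4]
2 | fire a1 | [2 1 2 4]
3 | fire a3 | [2 3 0 2]
4 | fire a1 | [2 3 0 2]
5 | fire a1 | [2 3 0 2]

2 3 0 2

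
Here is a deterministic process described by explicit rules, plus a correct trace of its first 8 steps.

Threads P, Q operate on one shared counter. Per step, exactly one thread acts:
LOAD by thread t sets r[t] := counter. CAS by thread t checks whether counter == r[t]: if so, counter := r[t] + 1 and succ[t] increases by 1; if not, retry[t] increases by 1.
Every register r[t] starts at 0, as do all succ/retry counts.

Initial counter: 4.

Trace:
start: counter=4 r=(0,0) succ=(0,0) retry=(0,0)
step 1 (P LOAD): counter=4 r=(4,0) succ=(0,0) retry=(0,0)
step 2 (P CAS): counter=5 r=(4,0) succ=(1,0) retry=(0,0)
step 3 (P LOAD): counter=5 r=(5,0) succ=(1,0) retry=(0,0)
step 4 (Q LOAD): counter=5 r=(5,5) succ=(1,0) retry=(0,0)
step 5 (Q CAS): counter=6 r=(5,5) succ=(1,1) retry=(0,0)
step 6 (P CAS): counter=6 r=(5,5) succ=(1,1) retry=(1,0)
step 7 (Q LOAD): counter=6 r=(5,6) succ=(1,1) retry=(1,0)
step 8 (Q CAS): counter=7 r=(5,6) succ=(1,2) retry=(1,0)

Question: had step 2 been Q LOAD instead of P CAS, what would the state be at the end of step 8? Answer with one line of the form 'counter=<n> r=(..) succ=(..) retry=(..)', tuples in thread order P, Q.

(re-executing from step 2 with the substitution; state before step 2: counter=4 r=(4,0) succ=(0,0) retry=(0,0))
step 2 (Q LOAD): counter=4 r=(4,4) succ=(0,0) retry=(0,0)
step 3 (P LOAD): counter=4 r=(4,4) succ=(0,0) retry=(0,0)
step 4 (Q LOAD): counter=4 r=(4,4) succ=(0,0) retry=(0,0)
step 5 (Q CAS): counter=5 r=(4,4) succ=(0,1) retry=(0,0)
step 6 (P CAS): counter=5 r=(4,4) succ=(0,1) retry=(1,0)
step 7 (Q LOAD): counter=5 r=(4,5) succ=(0,1) retry=(1,0)
step 8 (Q CAS): counter=6 r=(4,5) succ=(0,2) retry=(1,0)

counter=6 r=(4,5) succ=(0,2) retry=(1,0)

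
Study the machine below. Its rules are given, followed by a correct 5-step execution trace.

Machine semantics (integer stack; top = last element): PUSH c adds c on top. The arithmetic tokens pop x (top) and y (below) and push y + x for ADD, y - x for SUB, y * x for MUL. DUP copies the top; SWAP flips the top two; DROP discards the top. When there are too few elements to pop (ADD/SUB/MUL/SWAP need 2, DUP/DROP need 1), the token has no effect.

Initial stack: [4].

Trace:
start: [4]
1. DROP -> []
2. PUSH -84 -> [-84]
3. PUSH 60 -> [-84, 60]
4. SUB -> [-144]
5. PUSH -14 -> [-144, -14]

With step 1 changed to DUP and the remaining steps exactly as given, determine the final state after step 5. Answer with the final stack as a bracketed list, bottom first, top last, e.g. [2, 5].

[4, 4, -144, -14]

(re-executing from step 1 with the substitution; state before step 1: [4])
1. DUP -> [4, 4]
2. PUSH -84 -> [4, 4, -84]
3. PUSH 60 -> [4, 4, -84, 60]
4. SUB -> [4, 4, -144]
5. PUSH -14 -> [4, 4, -144, -14]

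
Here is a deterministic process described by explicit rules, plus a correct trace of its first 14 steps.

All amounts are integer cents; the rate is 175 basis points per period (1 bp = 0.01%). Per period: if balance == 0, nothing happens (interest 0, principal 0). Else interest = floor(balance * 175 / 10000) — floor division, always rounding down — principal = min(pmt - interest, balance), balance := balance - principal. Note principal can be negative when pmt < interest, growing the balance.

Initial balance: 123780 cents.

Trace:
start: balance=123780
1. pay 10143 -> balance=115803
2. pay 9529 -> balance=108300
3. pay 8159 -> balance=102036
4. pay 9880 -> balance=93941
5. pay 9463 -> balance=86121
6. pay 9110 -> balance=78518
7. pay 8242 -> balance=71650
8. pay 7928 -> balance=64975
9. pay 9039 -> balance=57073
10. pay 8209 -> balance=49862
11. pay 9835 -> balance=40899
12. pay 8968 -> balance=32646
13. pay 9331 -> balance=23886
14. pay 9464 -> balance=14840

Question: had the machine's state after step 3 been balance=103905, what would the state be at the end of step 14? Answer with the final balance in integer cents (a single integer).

state after step 3 := balance=103905
4. pay 9880 -> balance=95843
5. pay 9463 -> balance=88057
6. pay 9110 -> balance=80487
7. pay 8242 -> balance=73653
8. pay 7928 -> balance=67013
9. pay 9039 -> balance=59146
10. pay 8209 -> balance=51972
11. pay 9835 -> balance=43046
12. pay 8968 -> balance=34831
13. pay 9331 -> balance=26109
14. pay 9464 -> balance=17101

17101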